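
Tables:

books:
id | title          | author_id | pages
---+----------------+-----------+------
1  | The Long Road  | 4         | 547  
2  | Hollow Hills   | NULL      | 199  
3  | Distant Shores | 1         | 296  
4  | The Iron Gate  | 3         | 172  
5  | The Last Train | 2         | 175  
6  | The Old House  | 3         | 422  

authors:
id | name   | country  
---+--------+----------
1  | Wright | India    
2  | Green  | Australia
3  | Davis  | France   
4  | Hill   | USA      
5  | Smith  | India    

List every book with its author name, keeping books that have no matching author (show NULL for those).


LEFT JOIN keeps every row from books (the left table); where author_id has no match in authors, the author columns become NULL. Walk through each book:
  - book 1 (The Long Road): author_id=4 -> matches Hill
  - book 2 (Hollow Hills): author_id=NULL, no match -> kept with NULL
  - book 3 (Distant Shores): author_id=1 -> matches Wright
  - book 4 (The Iron Gate): author_id=3 -> matches Davis
  - book 5 (The Last Train): author_id=2 -> matches Green
  - book 6 (The Old House): author_id=3 -> matches Davis
All 6 rows appear; 1 has NULL author.

SQL:
SELECT a.title, b.name AS author
FROM books a
LEFT JOIN authors b ON a.author_id = b.id

Result:
title          | author
---------------+-------
The Long Road  | Hill  
Hollow Hills   | NULL  
Distant Shores | Wright
The Iron Gate  | Davis 
The Last Train | Green 
The Old House  | Davis 


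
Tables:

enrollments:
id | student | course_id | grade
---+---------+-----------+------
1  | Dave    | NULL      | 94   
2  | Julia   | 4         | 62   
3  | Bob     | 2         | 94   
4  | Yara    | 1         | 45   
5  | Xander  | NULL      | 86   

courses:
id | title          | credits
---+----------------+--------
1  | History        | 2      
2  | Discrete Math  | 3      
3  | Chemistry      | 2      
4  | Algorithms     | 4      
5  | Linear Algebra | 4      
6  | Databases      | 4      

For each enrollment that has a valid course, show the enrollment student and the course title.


INNER JOIN keeps only enrollments rows whose course_id matches an id in courses. Walk through each enrollment:
  - enrollment 1 (Dave): course_id=NULL, no match -> dropped
  - enrollment 2 (Julia): course_id=4 -> matches Algorithms
  - enrollment 3 (Bob): course_id=2 -> matches Discrete Math
  - enrollment 4 (Yara): course_id=1 -> matches History
  - enrollment 5 (Xander): course_id=NULL, no match -> dropped
So 2 of 5 rows are dropped.

SQL:
SELECT a.student, b.title AS course
FROM enrollments a
INNER JOIN courses b ON a.course_id = b.id

Result:
student | course       
--------+--------------
Julia   | Algorithms   
Bob     | Discrete Math
Yara    | History      


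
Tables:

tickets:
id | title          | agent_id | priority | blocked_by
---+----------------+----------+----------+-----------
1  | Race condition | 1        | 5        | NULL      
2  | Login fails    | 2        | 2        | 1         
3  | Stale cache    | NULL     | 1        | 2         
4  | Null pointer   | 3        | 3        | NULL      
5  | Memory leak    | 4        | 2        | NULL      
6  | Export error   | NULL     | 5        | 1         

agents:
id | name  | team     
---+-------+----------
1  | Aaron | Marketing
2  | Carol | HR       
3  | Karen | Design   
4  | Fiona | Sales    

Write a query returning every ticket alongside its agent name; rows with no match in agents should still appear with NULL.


LEFT JOIN keeps every row from tickets (the left table); where agent_id has no match in agents, the agent columns become NULL. Walk through each ticket:
  - ticket 1 (Race condition): agent_id=1 -> matches Aaron
  - ticket 2 (Login fails): agent_id=2 -> matches Carol
  - ticket 3 (Stale cache): agent_id=NULL, no match -> kept with NULL
  - ticket 4 (Null pointer): agent_id=3 -> matches Karen
  - ticket 5 (Memory leak): agent_id=4 -> matches Fiona
  - ticket 6 (Export error): agent_id=NULL, no match -> kept with NULL
All 6 rows appear; 2 have NULL agent.

SQL:
SELECT a.title, b.name AS agent
FROM tickets a
LEFT JOIN agents b ON a.agent_id = b.id

Result:
title          | agent
---------------+------
Race condition | Aaron
Login fails    | Carol
Stale cache    | NULL 
Null pointer   | Karen
Memory leak    | Fiona
Export error   | NULL 


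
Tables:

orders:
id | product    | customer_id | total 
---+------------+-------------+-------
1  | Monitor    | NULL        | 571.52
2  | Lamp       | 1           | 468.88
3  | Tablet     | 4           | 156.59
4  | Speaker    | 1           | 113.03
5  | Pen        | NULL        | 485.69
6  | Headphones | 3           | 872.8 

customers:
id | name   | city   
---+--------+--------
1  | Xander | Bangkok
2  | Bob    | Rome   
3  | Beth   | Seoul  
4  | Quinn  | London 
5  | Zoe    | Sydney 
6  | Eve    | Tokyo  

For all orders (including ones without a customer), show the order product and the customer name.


LEFT JOIN keeps every row from orders (the left table); where customer_id has no match in customers, the customer columns become NULL. Walk through each order:
  - order 1 (Monitor): customer_id=NULL, no match -> kept with NULL
  - order 2 (Lamp): customer_id=1 -> matches Xander
  - order 3 (Tablet): customer_id=4 -> matches Quinn
  - order 4 (Speaker): customer_id=1 -> matches Xander
  - order 5 (Pen): customer_id=NULL, no match -> kept with NULL
  - order 6 (Headphones): customer_id=3 -> matches Beth
All 6 rows appear; 2 have NULL customer.

SQL:
SELECT a.product, b.name AS customer
FROM orders a
LEFT JOIN customers b ON a.customer_id = b.id

Result:
product    | customer
-----------+---------
Monitor    | NULL    
Lamp       | Xander  
Tablet     | Quinn   
Speaker    | Xander  
Pen        | NULL    
Headphones | Beth    


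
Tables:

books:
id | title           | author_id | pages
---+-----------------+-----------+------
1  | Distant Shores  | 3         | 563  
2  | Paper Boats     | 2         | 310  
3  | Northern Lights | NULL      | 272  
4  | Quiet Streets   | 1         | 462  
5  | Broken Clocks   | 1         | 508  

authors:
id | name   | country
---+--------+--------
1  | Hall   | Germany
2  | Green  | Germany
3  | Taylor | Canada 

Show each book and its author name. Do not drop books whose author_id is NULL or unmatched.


LEFT JOIN keeps every row from books (the left table); where author_id has no match in authors, the author columns become NULL. Walk through each book:
  - book 1 (Distant Shores): author_id=3 -> matches Taylor
  - book 2 (Paper Boats): author_id=2 -> matches Green
  - book 3 (Northern Lights): author_id=NULL, no match -> kept with NULL
  - book 4 (Quiet Streets): author_id=1 -> matches Hall
  - book 5 (Broken Clocks): author_id=1 -> matches Hall
All 5 rows appear; 1 has NULL author.

SQL:
SELECT a.title, b.name AS author
FROM books a
LEFT JOIN authors b ON a.author_id = b.id

Result:
title           | author
----------------+-------
Distant Shores  | Taylor
Paper Boats     | Green 
Northern Lights | NULL  
Quiet Streets   | Hall  
Broken Clocks   | Hall  


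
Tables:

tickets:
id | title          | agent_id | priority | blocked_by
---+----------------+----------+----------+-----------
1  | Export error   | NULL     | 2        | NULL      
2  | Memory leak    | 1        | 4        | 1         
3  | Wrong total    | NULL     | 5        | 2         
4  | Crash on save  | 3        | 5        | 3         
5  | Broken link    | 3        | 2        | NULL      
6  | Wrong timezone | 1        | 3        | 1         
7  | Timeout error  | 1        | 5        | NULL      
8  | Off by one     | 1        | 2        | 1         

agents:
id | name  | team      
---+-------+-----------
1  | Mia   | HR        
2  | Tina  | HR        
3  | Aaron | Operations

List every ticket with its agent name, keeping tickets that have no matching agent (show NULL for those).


LEFT JOIN keeps every row from tickets (the left table); where agent_id has no match in agents, the agent columns become NULL. Walk through each ticket:
  - ticket 1 (Export error): agent_id=NULL, no match -> kept with NULL
  - ticket 2 (Memory leak): agent_id=1 -> matches Mia
  - ticket 3 (Wrong total): agent_id=NULL, no match -> kept with NULL
  - ticket 4 (Crash on save): agent_id=3 -> matches Aaron
  - ticket 5 (Broken link): agent_id=3 -> matches Aaron
  - ticket 6 (Wrong timezone): agent_id=1 -> matches Mia
  - ticket 7 (Timeout error): agent_id=1 -> matches Mia
  - ticket 8 (Off by one): agent_id=1 -> matches Mia
All 8 rows appear; 2 have NULL agent.

SQL:
SELECT a.title, b.name AS agent
FROM tickets a
LEFT JOIN agents b ON a.agent_id = b.id

Result:
title          | agent
---------------+------
Export error   | NULL 
Memory leak    | Mia  
Wrong total    | NULL 
Crash on save  | Aaron
Broken link    | Aaron
Wrong timezone | Mia  
Timeout error  | Mia  
Off by one     | Mia  


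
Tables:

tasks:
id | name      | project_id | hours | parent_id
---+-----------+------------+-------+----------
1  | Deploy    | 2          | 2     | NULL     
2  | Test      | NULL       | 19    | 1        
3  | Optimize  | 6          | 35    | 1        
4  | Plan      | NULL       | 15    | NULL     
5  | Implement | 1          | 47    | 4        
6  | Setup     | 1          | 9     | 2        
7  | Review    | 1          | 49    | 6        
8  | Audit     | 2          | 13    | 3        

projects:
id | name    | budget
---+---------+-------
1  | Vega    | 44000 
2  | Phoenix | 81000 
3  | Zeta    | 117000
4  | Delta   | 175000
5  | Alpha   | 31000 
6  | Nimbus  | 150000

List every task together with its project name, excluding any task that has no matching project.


INNER JOIN keeps only tasks rows whose project_id matches an id in projects. Walk through each task:
  - task 1 (Deploy): project_id=2 -> matches Phoenix
  - task 2 (Test): project_id=NULL, no match -> dropped
  - task 3 (Optimize): project_id=6 -> matches Nimbus
  - task 4 (Plan): project_id=NULL, no match -> dropped
  - task 5 (Implement): project_id=1 -> matches Vega
  - task 6 (Setup): project_id=1 -> matches Vega
  - task 7 (Review): project_id=1 -> matches Vega
  - task 8 (Audit): project_id=2 -> matches Phoenix
So 2 of 8 rows are dropped.

SQL:
SELECT a.name, b.name AS project
FROM tasks a
INNER JOIN projects b ON a.project_id = b.id

Result:
name      | project
----------+--------
Deploy    | Phoenix
Optimize  | Nimbus 
Implement | Vega   
Setup     | Vega   
Review    | Vega   
Audit     | Phoenix


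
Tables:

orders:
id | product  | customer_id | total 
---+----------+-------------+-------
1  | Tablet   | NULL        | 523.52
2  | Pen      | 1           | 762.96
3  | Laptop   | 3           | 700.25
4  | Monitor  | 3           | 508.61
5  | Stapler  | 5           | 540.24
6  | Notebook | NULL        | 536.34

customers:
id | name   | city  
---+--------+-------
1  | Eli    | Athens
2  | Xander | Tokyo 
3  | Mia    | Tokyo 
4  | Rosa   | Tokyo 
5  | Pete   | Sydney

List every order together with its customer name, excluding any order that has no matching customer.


INNER JOIN keeps only orders rows whose customer_id matches an id in customers. Walk through each order:
  - order 1 (Tablet): customer_id=NULL, no match -> dropped
  - order 2 (Pen): customer_id=1 -> matches Eli
  - order 3 (Laptop): customer_id=3 -> matches Mia
  - order 4 (Monitor): customer_id=3 -> matches Mia
  - order 5 (Stapler): customer_id=5 -> matches Pete
  - order 6 (Notebook): customer_id=NULL, no match -> dropped
So 2 of 6 rows are dropped.

SQL:
SELECT a.product, b.name AS customer
FROM orders a
INNER JOIN customers b ON a.customer_id = b.id

Result:
product | customer
--------+---------
Pen     | Eli     
Laptop  | Mia     
Monitor | Mia     
Stapler | Pete    


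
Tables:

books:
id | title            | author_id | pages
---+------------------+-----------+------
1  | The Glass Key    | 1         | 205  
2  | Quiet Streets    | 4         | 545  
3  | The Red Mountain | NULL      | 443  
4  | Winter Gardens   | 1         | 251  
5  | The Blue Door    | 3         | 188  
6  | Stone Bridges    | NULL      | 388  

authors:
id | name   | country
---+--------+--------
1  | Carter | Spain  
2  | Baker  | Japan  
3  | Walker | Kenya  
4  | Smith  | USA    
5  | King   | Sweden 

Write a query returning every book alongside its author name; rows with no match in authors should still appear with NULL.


LEFT JOIN keeps every row from books (the left table); where author_id has no match in authors, the author columns become NULL. Walk through each book:
  - book 1 (The Glass Key): author_id=1 -> matches Carter
  - book 2 (Quiet Streets): author_id=4 -> matches Smith
  - book 3 (The Red Mountain): author_id=NULL, no match -> kept with NULL
  - book 4 (Winter Gardens): author_id=1 -> matches Carter
  - book 5 (The Blue Door): author_id=3 -> matches Walker
  - book 6 (Stone Bridges): author_id=NULL, no match -> kept with NULL
All 6 rows appear; 2 have NULL author.

SQL:
SELECT a.title, b.name AS author
FROM books a
LEFT JOIN authors b ON a.author_id = b.id

Result:
title            | author
-----------------+-------
The Glass Key    | Carter
Quiet Streets    | Smith 
The Red Mountain | NULL  
Winter Gardens   | Carter
The Blue Door    | Walker
Stone Bridges    | NULL  


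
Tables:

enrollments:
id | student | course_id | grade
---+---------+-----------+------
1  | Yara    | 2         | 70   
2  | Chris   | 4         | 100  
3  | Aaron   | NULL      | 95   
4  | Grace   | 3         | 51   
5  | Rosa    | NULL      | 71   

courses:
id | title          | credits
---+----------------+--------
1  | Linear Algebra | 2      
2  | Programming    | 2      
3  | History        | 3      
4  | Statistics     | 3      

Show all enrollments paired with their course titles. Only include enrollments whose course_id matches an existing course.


INNER JOIN keeps only enrollments rows whose course_id matches an id in courses. Walk through each enrollment:
  - enrollment 1 (Yara): course_id=2 -> matches Programming
  - enrollment 2 (Chris): course_id=4 -> matches Statistics
  - enrollment 3 (Aaron): course_id=NULL, no match -> dropped
  - enrollment 4 (Grace): course_id=3 -> matches History
  - enrollment 5 (Rosa): course_id=NULL, no match -> dropped
So 2 of 5 rows are dropped.

SQL:
SELECT a.student, b.title AS course
FROM enrollments a
INNER JOIN courses b ON a.course_id = b.id

Result:
student | course     
--------+------------
Yara    | Programming
Chris   | Statistics 
Grace   | History    


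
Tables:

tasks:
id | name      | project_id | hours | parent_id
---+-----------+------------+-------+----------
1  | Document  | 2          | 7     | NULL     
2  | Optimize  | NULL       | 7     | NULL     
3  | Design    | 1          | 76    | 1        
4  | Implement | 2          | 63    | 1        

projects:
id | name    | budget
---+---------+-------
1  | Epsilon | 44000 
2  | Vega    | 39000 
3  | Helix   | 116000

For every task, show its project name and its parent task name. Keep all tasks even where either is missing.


Two LEFT JOINs from the same base table tasks: one to projects via project_id, one to tasks itself via parent_id. Both are LEFT so every task is preserved.
Match against projects:
  - task 1 (Document): project_id=2 -> matches Vega
  - task 2 (Optimize): project_id=NULL, no match -> kept with NULL
  - task 3 (Design): project_id=1 -> matches Epsilon
  - task 4 (Implement): project_id=2 -> matches Vega
Match against tasks (self):
  - task 1 (Document): parent_id=NULL -> NULL
  - task 2 (Optimize): parent_id=NULL -> NULL
  - task 3 (Design): parent_id=1 -> Document
  - task 4 (Implement): parent_id=1 -> Document

SQL:
SELECT a.name, b.name AS project, c.name AS parent
FROM tasks a
LEFT JOIN projects b ON a.project_id = b.id
LEFT JOIN tasks c ON a.parent_id = c.id

Result:
name      | project | parent  
----------+---------+---------
Document  | Vega    | NULL    
Optimize  | NULL    | NULL    
Design    | Epsilon | Document
Implement | Vega    | Document


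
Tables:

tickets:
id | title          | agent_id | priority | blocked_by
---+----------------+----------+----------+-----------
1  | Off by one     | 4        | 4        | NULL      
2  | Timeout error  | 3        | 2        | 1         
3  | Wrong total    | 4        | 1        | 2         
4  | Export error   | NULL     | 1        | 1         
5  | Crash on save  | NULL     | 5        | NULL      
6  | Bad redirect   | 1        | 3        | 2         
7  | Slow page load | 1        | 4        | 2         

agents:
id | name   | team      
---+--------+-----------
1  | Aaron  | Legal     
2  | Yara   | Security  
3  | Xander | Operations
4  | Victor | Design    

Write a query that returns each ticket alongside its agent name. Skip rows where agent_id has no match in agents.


INNER JOIN keeps only tickets rows whose agent_id matches an id in agents. Walk through each ticket:
  - ticket 1 (Off by one): agent_id=4 -> matches Victor
  - ticket 2 (Timeout error): agent_id=3 -> matches Xander
  - ticket 3 (Wrong total): agent_id=4 -> matches Victor
  - ticket 4 (Export error): agent_id=NULL, no match -> dropped
  - ticket 5 (Crash on save): agent_id=NULL, no match -> dropped
  - ticket 6 (Bad redirect): agent_id=1 -> matches Aaron
  - ticket 7 (Slow page load): agent_id=1 -> matches Aaron
So 2 of 7 rows are dropped.

SQL:
SELECT a.title, b.name AS agent
FROM tickets a
INNER JOIN agents b ON a.agent_id = b.id

Result:
title          | agent 
---------------+-------
Off by one     | Victor
Timeout error  | Xander
Wrong total    | Victor
Bad redirect   | Aaron 
Slow page load | Aaron 


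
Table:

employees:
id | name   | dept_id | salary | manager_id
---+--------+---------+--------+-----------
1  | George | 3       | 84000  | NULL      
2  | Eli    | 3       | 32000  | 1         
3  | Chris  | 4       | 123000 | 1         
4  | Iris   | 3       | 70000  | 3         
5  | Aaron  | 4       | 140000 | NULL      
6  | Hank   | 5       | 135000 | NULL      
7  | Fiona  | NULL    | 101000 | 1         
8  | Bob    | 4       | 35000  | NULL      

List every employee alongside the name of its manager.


This is a self-join: employees is joined to a second copy of itself, matching each row's manager_id to another row's id. Use LEFT JOIN so rows with manager_id=NULL are kept.
  - employee 1 (George): manager_id=NULL -> NULL
  - employee 2 (Eli): manager_id=1 -> George
  - employee 3 (Chris): manager_id=1 -> George
  - employee 4 (Iris): manager_id=3 -> Chris
  - employee 5 (Aaron): manager_id=NULL -> NULL
  - employee 6 (Hank): manager_id=NULL -> NULL
  - employee 7 (Fiona): manager_id=1 -> George
  - employee 8 (Bob): manager_id=NULL -> NULL

SQL:
SELECT a.name AS item, b.name AS manager
FROM employees a
LEFT JOIN employees b ON a.manager_id = b.id

Result:
item   | manager
-------+--------
George | NULL   
Eli    | George 
Chris  | George 
Iris   | Chris  
Aaron  | NULL   
Hank   | NULL   
Fiona  | George 
Bob    | NULL   


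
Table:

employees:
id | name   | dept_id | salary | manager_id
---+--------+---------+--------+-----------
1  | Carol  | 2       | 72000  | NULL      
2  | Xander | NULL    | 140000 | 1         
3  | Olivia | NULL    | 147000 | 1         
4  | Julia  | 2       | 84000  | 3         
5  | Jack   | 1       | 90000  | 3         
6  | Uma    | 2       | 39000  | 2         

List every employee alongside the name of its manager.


This is a self-join: employees is joined to a second copy of itself, matching each row's manager_id to another row's id. Use LEFT JOIN so rows with manager_id=NULL are kept.
  - employee 1 (Carol): manager_id=NULL -> NULL
  - employee 2 (Xander): manager_id=1 -> Carol
  - employee 3 (Olivia): manager_id=1 -> Carol
  - employee 4 (Julia): manager_id=3 -> Olivia
  - employee 5 (Jack): manager_id=3 -> Olivia
  - employee 6 (Uma): manager_id=2 -> Xander

SQL:
SELECT a.name AS item, b.name AS manager
FROM employees a
LEFT JOIN employees b ON a.manager_id = b.id

Result:
item   | manager
-------+--------
Carol  | NULL   
Xander | Carol  
Olivia | Carol  
Julia  | Olivia 
Jack   | Olivia 
Uma    | Xander 


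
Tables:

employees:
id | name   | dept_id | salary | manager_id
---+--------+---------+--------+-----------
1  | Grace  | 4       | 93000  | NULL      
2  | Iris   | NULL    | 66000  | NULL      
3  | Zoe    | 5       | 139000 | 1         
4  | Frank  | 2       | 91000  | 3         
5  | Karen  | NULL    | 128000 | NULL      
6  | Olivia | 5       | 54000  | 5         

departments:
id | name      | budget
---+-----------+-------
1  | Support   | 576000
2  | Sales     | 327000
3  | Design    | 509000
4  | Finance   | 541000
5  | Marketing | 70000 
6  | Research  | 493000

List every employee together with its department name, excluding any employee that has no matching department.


INNER JOIN keeps only employees rows whose dept_id matches an id in departments. Walk through each employee:
  - employee 1 (Grace): dept_id=4 -> matches Finance
  - employee 2 (Iris): dept_id=NULL, no match -> dropped
  - employee 3 (Zoe): dept_id=5 -> matches Marketing
  - employee 4 (Frank): dept_id=2 -> matches Sales
  - employee 5 (Karen): dept_id=NULL, no match -> dropped
  - employee 6 (Olivia): dept_id=5 -> matches Marketing
So 2 of 6 rows are dropped.

SQL:
SELECT a.name, b.name AS department
FROM employees a
INNER JOIN departments b ON a.dept_id = b.id

Result:
name   | department
-------+-----------
Grace  | Finance   
Zoe    | Marketing 
Frank  | Sales     
Olivia | Marketing 


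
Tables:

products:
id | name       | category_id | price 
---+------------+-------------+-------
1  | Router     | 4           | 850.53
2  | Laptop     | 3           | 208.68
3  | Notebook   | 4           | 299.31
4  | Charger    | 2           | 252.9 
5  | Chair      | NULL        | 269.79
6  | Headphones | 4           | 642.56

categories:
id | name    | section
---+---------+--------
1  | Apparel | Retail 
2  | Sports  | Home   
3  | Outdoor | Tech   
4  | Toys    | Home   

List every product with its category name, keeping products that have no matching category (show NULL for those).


LEFT JOIN keeps every row from products (the left table); where category_id has no match in categories, the category columns become NULL. Walk through each product:
  - product 1 (Router): category_id=4 -> matches Toys
  - product 2 (Laptop): category_id=3 -> matches Outdoor
  - product 3 (Notebook): category_id=4 -> matches Toys
  - product 4 (Charger): category_id=2 -> matches Sports
  - product 5 (Chair): category_id=NULL, no match -> kept with NULL
  - product 6 (Headphones): category_id=4 -> matches Toys
All 6 rows appear; 1 has NULL category.

SQL:
SELECT a.name, b.name AS category
FROM products a
LEFT JOIN categories b ON a.category_id = b.id

Result:
name       | category
-----------+---------
Router     | Toys    
Laptop     | Outdoor 
Notebook   | Toys    
Charger    | Sports  
Chair      | NULL    
Headphones | Toys    


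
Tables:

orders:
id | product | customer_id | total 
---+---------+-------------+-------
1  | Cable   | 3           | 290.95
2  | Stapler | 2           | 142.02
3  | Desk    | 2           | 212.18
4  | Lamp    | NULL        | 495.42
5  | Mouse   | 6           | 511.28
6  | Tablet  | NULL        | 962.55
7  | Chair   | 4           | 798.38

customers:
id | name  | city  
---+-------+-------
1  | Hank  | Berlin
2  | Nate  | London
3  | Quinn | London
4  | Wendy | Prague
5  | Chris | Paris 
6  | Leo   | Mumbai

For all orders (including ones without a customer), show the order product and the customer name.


LEFT JOIN keeps every row from orders (the left table); where customer_id has no match in customers, the customer columns become NULL. Walk through each order:
  - order 1 (Cable): customer_id=3 -> matches Quinn
  - order 2 (Stapler): customer_id=2 -> matches Nate
  - order 3 (Desk): customer_id=2 -> matches Nate
  - order 4 (Lamp): customer_id=NULL, no match -> kept with NULL
  - order 5 (Mouse): customer_id=6 -> matches Leo
  - order 6 (Tablet): customer_id=NULL, no match -> kept with NULL
  - order 7 (Chair): customer_id=4 -> matches Wendy
All 7 rows appear; 2 have NULL customer.

SQL:
SELECT a.product, b.name AS customer
FROM orders a
LEFT JOIN customers b ON a.customer_id = b.id

Result:
product | customer
--------+---------
Cable   | Quinn   
Stapler | Nate    
Desk    | Nate    
Lamp    | NULL    
Mouse   | Leo     
Tablet  | NULL    
Chair   | Wendy   


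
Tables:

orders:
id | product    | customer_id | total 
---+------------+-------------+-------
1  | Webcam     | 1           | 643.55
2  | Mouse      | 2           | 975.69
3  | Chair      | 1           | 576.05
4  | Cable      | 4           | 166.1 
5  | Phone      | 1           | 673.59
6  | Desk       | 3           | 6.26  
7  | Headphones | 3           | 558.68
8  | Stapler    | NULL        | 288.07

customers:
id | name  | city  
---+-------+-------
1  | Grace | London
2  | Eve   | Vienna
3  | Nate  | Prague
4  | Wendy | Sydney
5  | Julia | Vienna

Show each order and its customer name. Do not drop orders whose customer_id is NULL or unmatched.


LEFT JOIN keeps every row from orders (the left table); where customer_id has no match in customers, the customer columns become NULL. Walk through each order:
  - order 1 (Webcam): customer_id=1 -> matches Grace
  - order 2 (Mouse): customer_id=2 -> matches Eve
  - order 3 (Chair): customer_id=1 -> matches Grace
  - order 4 (Cable): customer_id=4 -> matches Wendy
  - order 5 (Phone): customer_id=1 -> matches Grace
  - order 6 (Desk): customer_id=3 -> matches Nate
  - order 7 (Headphones): customer_id=3 -> matches Nate
  - order 8 (Stapler): customer_id=NULL, no match -> kept with NULL
All 8 rows appear; 1 has NULL customer.

SQL:
SELECT a.product, b.name AS customer
FROM orders a
LEFT JOIN customers b ON a.customer_id = b.id

Result:
product    | customer
-----------+---------
Webcam     | Grace   
Mouse      | Eve     
Chair      | Grace   
Cable      | Wendy   
Phone      | Grace   
Desk       | Nate    
Headphones | Nate    
Stapler    | NULL    


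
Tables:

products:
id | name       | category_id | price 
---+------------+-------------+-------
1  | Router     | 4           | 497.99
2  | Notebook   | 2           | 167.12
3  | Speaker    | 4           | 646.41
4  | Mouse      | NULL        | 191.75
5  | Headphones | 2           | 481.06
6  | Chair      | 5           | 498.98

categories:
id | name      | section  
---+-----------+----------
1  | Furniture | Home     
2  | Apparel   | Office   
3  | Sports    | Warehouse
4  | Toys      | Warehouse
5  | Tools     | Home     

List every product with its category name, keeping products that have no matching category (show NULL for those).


LEFT JOIN keeps every row from products (the left table); where category_id has no match in categories, the category columns become NULL. Walk through each product:
  - product 1 (Router): category_id=4 -> matches Toys
  - product 2 (Notebook): category_id=2 -> matches Apparel
  - product 3 (Speaker): category_id=4 -> matches Toys
  - product 4 (Mouse): category_id=NULL, no match -> kept with NULL
  - product 5 (Headphones): category_id=2 -> matches Apparel
  - product 6 (Chair): category_id=5 -> matches Tools
All 6 rows appear; 1 has NULL category.

SQL:
SELECT a.name, b.name AS category
FROM products a
LEFT JOIN categories b ON a.category_id = b.id

Result:
name       | category
-----------+---------
Router     | Toys    
Notebook   | Apparel 
Speaker    | Toys    
Mouse      | NULL    
Headphones | Apparel 
Chair      | Tools   


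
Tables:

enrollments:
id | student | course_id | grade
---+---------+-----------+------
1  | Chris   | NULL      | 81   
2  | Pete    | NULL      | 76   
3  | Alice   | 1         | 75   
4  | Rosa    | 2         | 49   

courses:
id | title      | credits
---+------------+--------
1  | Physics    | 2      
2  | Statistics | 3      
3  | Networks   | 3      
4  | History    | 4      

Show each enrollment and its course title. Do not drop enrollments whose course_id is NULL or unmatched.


LEFT JOIN keeps every row from enrollments (the left table); where course_id has no match in courses, the course columns become NULL. Walk through each enrollment:
  - enrollment 1 (Chris): course_id=NULL, no match -> kept with NULL
  - enrollment 2 (Pete): course_id=NULL, no match -> kept with NULL
  - enrollment 3 (Alice): course_id=1 -> matches Physics
  - enrollment 4 (Rosa): course_id=2 -> matches Statistics
All 4 rows appear; 2 have NULL course.

SQL:
SELECT a.student, b.title AS course
FROM enrollments a
LEFT JOIN courses b ON a.course_id = b.id

Result:
student | course    
--------+-----------
Chris   | NULL      
Pete    | NULL      
Alice   | Physics   
Rosa    | Statistics


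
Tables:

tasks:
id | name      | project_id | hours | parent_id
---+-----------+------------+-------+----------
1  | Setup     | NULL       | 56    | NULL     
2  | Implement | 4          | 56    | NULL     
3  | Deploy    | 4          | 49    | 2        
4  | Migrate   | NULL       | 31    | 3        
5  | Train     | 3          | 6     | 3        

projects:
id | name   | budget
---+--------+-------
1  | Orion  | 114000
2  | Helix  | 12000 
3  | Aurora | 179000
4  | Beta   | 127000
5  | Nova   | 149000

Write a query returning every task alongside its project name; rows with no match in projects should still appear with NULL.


LEFT JOIN keeps every row from tasks (the left table); where project_id has no match in projects, the project columns become NULL. Walk through each task:
  - task 1 (Setup): project_id=NULL, no match -> kept with NULL
  - task 2 (Implement): project_id=4 -> matches Beta
  - task 3 (Deploy): project_id=4 -> matches Beta
  - task 4 (Migrate): project_id=NULL, no match -> kept with NULL
  - task 5 (Train): project_id=3 -> matches Aurora
All 5 rows appear; 2 have NULL project.

SQL:
SELECT a.name, b.name AS project
FROM tasks a
LEFT JOIN projects b ON a.project_id = b.id

Result:
name      | project
----------+--------
Setup     | NULL   
Implement | Beta   
Deploy    | Beta   
Migrate   | NULL   
Train     | Aurora 


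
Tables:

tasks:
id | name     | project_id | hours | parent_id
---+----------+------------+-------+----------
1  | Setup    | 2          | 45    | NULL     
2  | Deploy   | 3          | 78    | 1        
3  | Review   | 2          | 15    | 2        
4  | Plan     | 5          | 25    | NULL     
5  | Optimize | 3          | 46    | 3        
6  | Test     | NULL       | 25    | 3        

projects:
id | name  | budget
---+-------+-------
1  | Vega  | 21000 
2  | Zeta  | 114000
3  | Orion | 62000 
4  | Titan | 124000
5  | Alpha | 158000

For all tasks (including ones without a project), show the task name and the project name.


LEFT JOIN keeps every row from tasks (the left table); where project_id has no match in projects, the project columns become NULL. Walk through each task:
  - task 1 (Setup): project_id=2 -> matches Zeta
  - task 2 (Deploy): project_id=3 -> matches Orion
  - task 3 (Review): project_id=2 -> matches Zeta
  - task 4 (Plan): project_id=5 -> matches Alpha
  - task 5 (Optimize): project_id=3 -> matches Orion
  - task 6 (Test): project_id=NULL, no match -> kept with NULL
All 6 rows appear; 1 has NULL project.

SQL:
SELECT a.name, b.name AS project
FROM tasks a
LEFT JOIN projects b ON a.project_id = b.id

Result:
name     | project
---------+--------
Setup    | Zeta   
Deploy   | Orion  
Review   | Zeta   
Plan     | Alpha  
Optimize | Orion  
Test     | NULL   


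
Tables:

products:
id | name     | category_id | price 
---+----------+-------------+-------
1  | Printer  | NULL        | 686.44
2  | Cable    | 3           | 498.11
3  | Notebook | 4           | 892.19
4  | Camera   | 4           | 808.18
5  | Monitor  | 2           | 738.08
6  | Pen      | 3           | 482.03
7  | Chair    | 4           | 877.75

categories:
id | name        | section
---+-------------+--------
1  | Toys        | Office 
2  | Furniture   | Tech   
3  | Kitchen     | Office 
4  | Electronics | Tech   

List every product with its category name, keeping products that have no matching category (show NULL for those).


LEFT JOIN keeps every row from products (the left table); where category_id has no match in categories, the category columns become NULL. Walk through each product:
  - product 1 (Printer): category_id=NULL, no match -> kept with NULL
  - product 2 (Cable): category_id=3 -> matches Kitchen
  - product 3 (Notebook): category_id=4 -> matches Electronics
  - product 4 (Camera): category_id=4 -> matches Electronics
  - product 5 (Monitor): category_id=2 -> matches Furniture
  - product 6 (Pen): category_id=3 -> matches Kitchen
  - product 7 (Chair): category_id=4 -> matches Electronics
All 7 rows appear; 1 has NULL category.

SQL:
SELECT a.name, b.name AS category
FROM products a
LEFT JOIN categories b ON a.category_id = b.id

Result:
name     | category   
---------+------------
Printer  | NULL       
Cable    | Kitchen    
Notebook | Electronics
Camera   | Electronics
Monitor  | Furniture  
Pen      | Kitchen    
Chair    | Electronics


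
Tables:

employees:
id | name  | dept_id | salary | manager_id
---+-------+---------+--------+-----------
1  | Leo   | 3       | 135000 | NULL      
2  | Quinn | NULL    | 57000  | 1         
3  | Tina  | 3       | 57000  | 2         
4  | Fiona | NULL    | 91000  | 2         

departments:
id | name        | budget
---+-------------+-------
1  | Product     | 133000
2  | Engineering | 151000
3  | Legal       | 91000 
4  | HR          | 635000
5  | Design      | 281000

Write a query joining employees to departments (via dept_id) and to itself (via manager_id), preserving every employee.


Two LEFT JOINs from the same base table employees: one to departments via dept_id, one to employees itself via manager_id. Both are LEFT so every employee is preserved.
Match against departments:
  - employee 1 (Leo): dept_id=3 -> matches Legal
  - employee 2 (Quinn): dept_id=NULL, no match -> kept with NULL
  - employee 3 (Tina): dept_id=3 -> matches Legal
  - employee 4 (Fiona): dept_id=NULL, no match -> kept with NULL
Match against employees (self):
  - employee 1 (Leo): manager_id=NULL -> NULL
  - employee 2 (Quinn): manager_id=1 -> Leo
  - employee 3 (Tina): manager_id=2 -> Quinn
  - employee 4 (Fiona): manager_id=2 -> Quinn

SQL:
SELECT a.name, b.name AS department, c.name AS manager
FROM employees a
LEFT JOIN departments b ON a.dept_id = b.id
LEFT JOIN employees c ON a.manager_id = c.id

Result:
name  | department | manager
------+------------+--------
Leo   | Legal      | NULL   
Quinn | NULL       | Leo    
Tina  | Legal      | Quinn  
Fiona | NULL       | Quinn  


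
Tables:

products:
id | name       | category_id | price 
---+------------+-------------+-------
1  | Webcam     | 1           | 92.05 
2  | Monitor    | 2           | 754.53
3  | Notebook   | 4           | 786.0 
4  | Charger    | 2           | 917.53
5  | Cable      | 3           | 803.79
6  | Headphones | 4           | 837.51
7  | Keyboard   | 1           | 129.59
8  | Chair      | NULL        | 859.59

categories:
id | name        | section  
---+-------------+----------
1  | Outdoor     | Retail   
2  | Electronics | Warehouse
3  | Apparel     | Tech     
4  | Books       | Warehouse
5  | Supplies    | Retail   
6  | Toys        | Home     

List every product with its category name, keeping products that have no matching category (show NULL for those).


LEFT JOIN keeps every row from products (the left table); where category_id has no match in categories, the category columns become NULL. Walk through each product:
  - product 1 (Webcam): category_id=1 -> matches Outdoor
  - product 2 (Monitor): category_id=2 -> matches Electronics
  - product 3 (Notebook): category_id=4 -> matches Books
  - product 4 (Charger): category_id=2 -> matches Electronics
  - product 5 (Cable): category_id=3 -> matches Apparel
  - product 6 (Headphones): category_id=4 -> matches Books
  - product 7 (Keyboard): category_id=1 -> matches Outdoor
  - product 8 (Chair): category_id=NULL, no match -> kept with NULL
All 8 rows appear; 1 has NULL category.

SQL:
SELECT a.name, b.name AS category
FROM products a
LEFT JOIN categories b ON a.category_id = b.id

Result:
name       | category   
-----------+------------
Webcam     | Outdoor    
Monitor    | Electronics
Notebook   | Books      
Charger    | Electronics
Cable      | Apparel    
Headphones | Books      
Keyboard   | Outdoor    
Chair      | NULL       


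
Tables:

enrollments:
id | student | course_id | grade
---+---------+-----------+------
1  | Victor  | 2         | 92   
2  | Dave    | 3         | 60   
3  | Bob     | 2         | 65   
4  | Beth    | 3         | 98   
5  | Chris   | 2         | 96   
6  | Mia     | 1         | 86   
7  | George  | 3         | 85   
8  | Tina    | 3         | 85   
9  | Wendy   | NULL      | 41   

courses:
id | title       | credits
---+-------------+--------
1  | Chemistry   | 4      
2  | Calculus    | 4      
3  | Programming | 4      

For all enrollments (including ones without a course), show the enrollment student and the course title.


LEFT JOIN keeps every row from enrollments (the left table); where course_id has no match in courses, the course columns become NULL. Walk through each enrollment:
  - enrollment 1 (Victor): course_id=2 -> matches Calculus
  - enrollment 2 (Dave): course_id=3 -> matches Programming
  - enrollment 3 (Bob): course_id=2 -> matches Calculus
  - enrollment 4 (Beth): course_id=3 -> matches Programming
  - enrollment 5 (Chris): course_id=2 -> matches Calculus
  - enrollment 6 (Mia): course_id=1 -> matches Chemistry
  - enrollment 7 (George): course_id=3 -> matches Programming
  - enrollment 8 (Tina): course_id=3 -> matches Programming
  - enrollment 9 (Wendy): course_id=NULL, no match -> kept with NULL
All 9 rows appear; 1 has NULL course.

SQL:
SELECT a.student, b.title AS course
FROM enrollments a
LEFT JOIN courses b ON a.course_id = b.id

Result:
student | course     
--------+------------
Victor  | Calculus   
Dave    | Programming
Bob     | Calculus   
Beth    | Programming
Chris   | Calculus   
Mia     | Chemistry  
George  | Programming
Tina    | Programming
Wendy   | NULL       


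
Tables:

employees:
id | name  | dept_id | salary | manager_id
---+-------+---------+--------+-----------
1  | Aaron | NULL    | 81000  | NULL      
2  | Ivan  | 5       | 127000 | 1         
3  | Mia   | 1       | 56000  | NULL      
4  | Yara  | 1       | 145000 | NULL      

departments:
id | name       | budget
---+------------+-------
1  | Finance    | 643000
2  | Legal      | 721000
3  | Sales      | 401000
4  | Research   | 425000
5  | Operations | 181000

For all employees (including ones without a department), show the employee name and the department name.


LEFT JOIN keeps every row from employees (the left table); where dept_id has no match in departments, the department columns become NULL. Walk through each employee:
  - employee 1 (Aaron): dept_id=NULL, no match -> kept with NULL
  - employee 2 (Ivan): dept_id=5 -> matches Operations
  - employee 3 (Mia): dept_id=1 -> matches Finance
  - employee 4 (Yara): dept_id=1 -> matches Finance
All 4 rows appear; 1 has NULL department.

SQL:
SELECT a.name, b.name AS department
FROM employees a
LEFT JOIN departments b ON a.dept_id = b.id

Result:
name  | department
------+-----------
Aaron | NULL      
Ivan  | Operations
Mia   | Finance   
Yara  | Finance   


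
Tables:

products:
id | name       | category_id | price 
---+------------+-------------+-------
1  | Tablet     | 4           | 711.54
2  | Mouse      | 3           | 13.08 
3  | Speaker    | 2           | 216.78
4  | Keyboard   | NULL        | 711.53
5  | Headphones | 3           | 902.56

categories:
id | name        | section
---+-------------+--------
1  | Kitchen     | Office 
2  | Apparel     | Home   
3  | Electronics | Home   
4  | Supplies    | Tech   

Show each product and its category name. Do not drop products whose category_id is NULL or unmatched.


LEFT JOIN keeps every row from products (the left table); where category_id has no match in categories, the category columns become NULL. Walk through each product:
  - product 1 (Tablet): category_id=4 -> matches Supplies
  - product 2 (Mouse): category_id=3 -> matches Electronics
  - product 3 (Speaker): category_id=2 -> matches Apparel
  - product 4 (Keyboard): category_id=NULL, no match -> kept with NULL
  - product 5 (Headphones): category_id=3 -> matches Electronics
All 5 rows appear; 1 has NULL category.

SQL:
SELECT a.name, b.name AS category
FROM products a
LEFT JOIN categories b ON a.category_id = b.id

Result:
name       | category   
-----------+------------
Tablet     | Supplies   
Mouse      | Electronics
Speaker    | Apparel    
Keyboard   | NULL       
Headphones | Electronics
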